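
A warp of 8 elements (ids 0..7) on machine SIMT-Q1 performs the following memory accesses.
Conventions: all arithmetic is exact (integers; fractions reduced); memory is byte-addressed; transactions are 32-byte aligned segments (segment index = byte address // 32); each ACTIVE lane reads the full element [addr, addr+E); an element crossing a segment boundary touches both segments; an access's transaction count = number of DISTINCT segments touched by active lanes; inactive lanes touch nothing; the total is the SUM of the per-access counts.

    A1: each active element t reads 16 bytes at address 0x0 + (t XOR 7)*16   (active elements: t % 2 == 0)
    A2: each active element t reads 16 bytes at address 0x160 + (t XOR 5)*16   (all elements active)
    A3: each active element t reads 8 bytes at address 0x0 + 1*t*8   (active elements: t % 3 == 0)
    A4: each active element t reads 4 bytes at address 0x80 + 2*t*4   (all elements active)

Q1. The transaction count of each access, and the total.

A1: 4 transactions
A2: 4 transactions
A3: 2 transactions
A4: 2 transactions

Answer: 4,4,2,2; total 12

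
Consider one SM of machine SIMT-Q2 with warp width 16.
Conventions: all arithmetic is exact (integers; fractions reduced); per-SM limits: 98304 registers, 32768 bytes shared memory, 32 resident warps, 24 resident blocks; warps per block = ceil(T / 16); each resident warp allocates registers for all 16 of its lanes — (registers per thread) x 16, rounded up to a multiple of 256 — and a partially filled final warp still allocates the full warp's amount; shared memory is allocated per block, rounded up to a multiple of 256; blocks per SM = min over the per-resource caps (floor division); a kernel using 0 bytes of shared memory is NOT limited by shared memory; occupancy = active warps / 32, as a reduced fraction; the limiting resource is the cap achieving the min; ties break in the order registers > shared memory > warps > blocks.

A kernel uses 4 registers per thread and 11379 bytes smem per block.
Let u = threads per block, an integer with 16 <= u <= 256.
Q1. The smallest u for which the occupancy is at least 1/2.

Answer: u = 113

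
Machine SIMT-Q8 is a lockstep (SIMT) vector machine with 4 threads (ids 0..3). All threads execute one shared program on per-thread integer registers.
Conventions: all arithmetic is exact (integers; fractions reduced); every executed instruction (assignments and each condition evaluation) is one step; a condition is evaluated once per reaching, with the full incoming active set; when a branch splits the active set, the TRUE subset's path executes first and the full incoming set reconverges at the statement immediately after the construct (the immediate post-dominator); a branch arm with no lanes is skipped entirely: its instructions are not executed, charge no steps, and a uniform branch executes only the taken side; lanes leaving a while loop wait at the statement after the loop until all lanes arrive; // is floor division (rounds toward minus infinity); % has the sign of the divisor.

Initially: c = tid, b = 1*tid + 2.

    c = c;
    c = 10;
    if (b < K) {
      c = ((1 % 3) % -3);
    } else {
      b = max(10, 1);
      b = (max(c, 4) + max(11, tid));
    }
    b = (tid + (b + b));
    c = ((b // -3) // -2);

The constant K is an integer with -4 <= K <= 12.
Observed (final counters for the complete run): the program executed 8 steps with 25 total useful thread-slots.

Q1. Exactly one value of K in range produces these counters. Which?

Answer: K = 5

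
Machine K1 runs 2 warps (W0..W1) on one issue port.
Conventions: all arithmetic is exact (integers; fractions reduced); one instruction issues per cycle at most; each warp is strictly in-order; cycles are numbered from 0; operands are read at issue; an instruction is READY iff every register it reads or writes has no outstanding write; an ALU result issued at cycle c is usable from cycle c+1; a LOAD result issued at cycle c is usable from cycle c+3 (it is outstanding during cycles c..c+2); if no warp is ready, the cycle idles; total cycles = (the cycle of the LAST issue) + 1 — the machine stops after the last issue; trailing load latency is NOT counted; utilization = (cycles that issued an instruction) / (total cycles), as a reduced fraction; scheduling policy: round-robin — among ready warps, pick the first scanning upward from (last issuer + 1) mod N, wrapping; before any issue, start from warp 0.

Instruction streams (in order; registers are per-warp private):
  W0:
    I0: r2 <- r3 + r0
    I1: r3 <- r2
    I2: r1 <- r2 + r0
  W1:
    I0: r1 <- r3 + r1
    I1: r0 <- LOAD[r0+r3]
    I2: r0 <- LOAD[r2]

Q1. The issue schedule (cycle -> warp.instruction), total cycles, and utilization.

cycle 0: W0.I0
cycle 1: W1.I0
cycle 2: W0.I1
cycle 3: W1.I1
cycle 4: W0.I2
cycle 5: idle
cycle 6: W1.I2

Answer: 7 cycles, utilization 6/7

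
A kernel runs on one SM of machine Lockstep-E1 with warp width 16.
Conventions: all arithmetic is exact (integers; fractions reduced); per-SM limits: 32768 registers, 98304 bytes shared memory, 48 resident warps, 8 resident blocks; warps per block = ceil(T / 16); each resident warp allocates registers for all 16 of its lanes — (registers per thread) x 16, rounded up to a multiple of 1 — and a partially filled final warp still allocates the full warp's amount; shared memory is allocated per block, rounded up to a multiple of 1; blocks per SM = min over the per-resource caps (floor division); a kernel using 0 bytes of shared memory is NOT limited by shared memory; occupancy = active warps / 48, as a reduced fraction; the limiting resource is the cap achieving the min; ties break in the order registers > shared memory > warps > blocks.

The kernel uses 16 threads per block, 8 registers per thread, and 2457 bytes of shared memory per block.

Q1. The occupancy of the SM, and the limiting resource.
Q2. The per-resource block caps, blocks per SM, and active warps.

Answer: occupancy 1/6, limited by blocks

registers: 256 blocks
shared memory: 40 blocks
warps: 48 blocks
blocks: 8 blocks

Answer: 8 blocks, 8 active warps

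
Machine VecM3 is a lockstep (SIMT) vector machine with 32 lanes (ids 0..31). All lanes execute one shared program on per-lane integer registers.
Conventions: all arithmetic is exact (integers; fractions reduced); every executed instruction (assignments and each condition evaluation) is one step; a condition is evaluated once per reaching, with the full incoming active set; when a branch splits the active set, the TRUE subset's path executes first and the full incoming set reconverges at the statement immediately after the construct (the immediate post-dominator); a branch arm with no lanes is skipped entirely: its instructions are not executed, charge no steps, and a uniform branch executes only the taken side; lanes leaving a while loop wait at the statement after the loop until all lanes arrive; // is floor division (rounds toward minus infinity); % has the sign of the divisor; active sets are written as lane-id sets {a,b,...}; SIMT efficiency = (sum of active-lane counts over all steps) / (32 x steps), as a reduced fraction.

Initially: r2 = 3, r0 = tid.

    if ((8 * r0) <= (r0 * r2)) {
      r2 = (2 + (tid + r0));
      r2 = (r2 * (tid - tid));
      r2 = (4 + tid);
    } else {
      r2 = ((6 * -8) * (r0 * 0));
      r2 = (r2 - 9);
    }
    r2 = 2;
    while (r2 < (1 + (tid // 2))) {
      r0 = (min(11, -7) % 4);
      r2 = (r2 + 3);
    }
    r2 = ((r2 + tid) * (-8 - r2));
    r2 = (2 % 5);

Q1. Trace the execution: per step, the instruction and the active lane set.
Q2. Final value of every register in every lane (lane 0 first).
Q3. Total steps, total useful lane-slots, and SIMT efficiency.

step 0: eval ((8 * r0) <= (r0 * r2)) {0,1,2,3,4,5,6,7,8,9,10,11,12,13,14,15,16,17,18,19,20,21,22,23,24,25,26,27,28,29,30,31}
step 1: r2 <- (2 + (tid + r0))       {0}
step 2: r2 <- (r2 * (tid - tid))     {0}
step 3: r2 <- (4 + tid)              {0}
step 4: r2 <- ((6 * -8) * (r0 * 0))  {1,2,3,4,5,6,7,8,9,10,11,12,13,14,15,16,17,18,19,20,21,22,23,24,25,26,27,28,29,30,31}
step 5: r2 <- (r2 - 9)               {1,2,3,4,5,6,7,8,9,10,11,12,13,14,15,16,17,18,19,20,21,22,23,24,25,26,27,28,29,30,31}
step 6: r2 <- 2                      {0,1,2,3,4,5,6,7,8,9,10,11,12,13,14,15,16,17,18,19,20,21,22,23,24,25,26,27,28,29,30,31}
step 7: eval (r2 < (1 + (tid // 2))) {0,1,2,3,4,5,6,7,8,9,10,11,12,13,14,15,16,17,18,19,20,21,22,23,24,25,26,27,28,29,30,31}
step 8: r0 <- (min(11, -7) % 4)      {4,5,6,7,8,9,10,11,12,13,14,15,16,17,18,19,20,21,22,23,24,25,26,27,28,29,30,31}
step 9: r2 <- (r2 + 3)               {4,5,6,7,8,9,10,11,12,13,14,15,16,17,18,19,20,21,22,23,24,25,26,27,28,29,30,31}
step 10: eval (r2 < (1 + (tid // 2))) {4,5,6,7,8,9,10,11,12,13,14,15,16,17,18,19,20,21,22,23,24,25,26,27,28,29,30,31}
step 11: r0 <- (min(11, -7) % 4)      {10,11,12,13,14,15,16,17,18,19,20,21,22,23,24,25,26,27,28,29,30,31}
step 12: r2 <- (r2 + 3)               {10,11,12,13,14,15,16,17,18,19,20,21,22,23,24,25,26,27,28,29,30,31}
step 13: eval (r2 < (1 + (tid // 2))) {10,11,12,13,14,15,16,17,18,19,20,21,22,23,24,25,26,27,28,29,30,31}
step 14: r0 <- (min(11, -7) % 4)      {16,17,18,19,20,21,22,23,24,25,26,27,28,29,30,31}
step 15: r2 <- (r2 + 3)               {16,17,18,19,20,21,22,23,24,25,26,27,28,29,30,31}
step 16: eval (r2 < (1 + (tid // 2))) {16,17,18,19,20,21,22,23,24,25,26,27,28,29,30,31}
step 17: r0 <- (min(11, -7) % 4)      {22,23,24,25,26,27,28,29,30,31}
step 18: r2 <- (r2 + 3)               {22,23,24,25,26,27,28,29,30,31}
step 19: eval (r2 < (1 + (tid // 2))) {22,23,24,25,26,27,28,29,30,31}
step 20: r0 <- (min(11, -7) % 4)      {28,29,30,31}
step 21: r2 <- (r2 + 3)               {28,29,30,31}
step 22: eval (r2 < (1 + (tid // 2))) {28,29,30,31}
step 23: r2 <- ((r2 + tid) * (-8 - r2)) {0,1,2,3,4,5,6,7,8,9,10,11,12,13,14,15,16,17,18,19,20,21,22,23,24,25,26,27,28,29,30,31}
step 24: r2 <- (2 % 5)                {0,1,2,3,4,5,6,7,8,9,10,11,12,13,14,15,16,17,18,19,20,21,22,23,24,25,26,27,28,29,30,31}

Answer: 25 steps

r2: 2,2,2,2,2,2,2,2,2,2,2,2,2,2,2,2,2,2,2,2,2,2,2,2,2,2,2,2,2,2,2,2
r0: 0,1,2,3,1,1,1,1,1,1,1,1,1,1,1,1,1,1,1,1,1,1,1,1,1,1,1,1,1,1,1,1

steps = 25; useful = 465; efficiency = 465/800 = 93/160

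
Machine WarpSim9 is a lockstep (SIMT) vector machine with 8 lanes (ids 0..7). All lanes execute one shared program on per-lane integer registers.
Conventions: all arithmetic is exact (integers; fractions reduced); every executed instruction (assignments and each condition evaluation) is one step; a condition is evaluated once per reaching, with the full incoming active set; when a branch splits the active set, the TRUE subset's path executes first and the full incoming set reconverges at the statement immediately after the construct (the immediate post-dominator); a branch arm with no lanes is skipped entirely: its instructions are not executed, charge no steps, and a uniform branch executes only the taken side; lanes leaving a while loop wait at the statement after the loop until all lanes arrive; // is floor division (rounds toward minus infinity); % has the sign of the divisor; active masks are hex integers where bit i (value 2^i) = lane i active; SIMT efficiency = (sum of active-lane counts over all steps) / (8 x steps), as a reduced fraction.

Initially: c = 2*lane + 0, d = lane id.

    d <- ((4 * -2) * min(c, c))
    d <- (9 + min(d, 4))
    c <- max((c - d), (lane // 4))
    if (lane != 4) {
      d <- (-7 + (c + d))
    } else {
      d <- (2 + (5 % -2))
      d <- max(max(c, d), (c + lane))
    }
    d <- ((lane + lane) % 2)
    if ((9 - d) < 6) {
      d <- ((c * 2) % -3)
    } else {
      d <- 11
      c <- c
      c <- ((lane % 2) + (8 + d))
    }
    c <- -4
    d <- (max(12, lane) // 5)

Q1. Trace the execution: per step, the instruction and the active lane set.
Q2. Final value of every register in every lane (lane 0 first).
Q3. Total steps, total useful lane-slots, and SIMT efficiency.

step 0: d <- ((4 * -2) * min(c, c))  0xff
step 1: d <- (9 + min(d, 4))         0xff
step 2: c <- max((c - d), (lane // 4)) 0xff
step 3: eval (lane != 4)             0xff
step 4: d <- (-7 + (c + d))          0xef
step 5: d <- (2 + (5 % -2))          0x10
step 6: d <- max(max(c, d), (c + lane)) 0x10
step 7: d <- ((lane + lane) % 2)     0xff
step 8: eval ((9 - d) < 6)           0xff
step 9: d <- 11                      0xff
step 10: c <- c                       0xff
step 11: c <- ((lane % 2) + (8 + d))  0xff
step 12: c <- -4                      0xff
step 13: d <- (max(12, lane) // 5)    0xff

Answer: 14 steps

c: -4,-4,-4,-4,-4,-4,-4,-4
d: 2,2,2,2,2,2,2,2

steps = 14; useful = 97; efficiency = 97/112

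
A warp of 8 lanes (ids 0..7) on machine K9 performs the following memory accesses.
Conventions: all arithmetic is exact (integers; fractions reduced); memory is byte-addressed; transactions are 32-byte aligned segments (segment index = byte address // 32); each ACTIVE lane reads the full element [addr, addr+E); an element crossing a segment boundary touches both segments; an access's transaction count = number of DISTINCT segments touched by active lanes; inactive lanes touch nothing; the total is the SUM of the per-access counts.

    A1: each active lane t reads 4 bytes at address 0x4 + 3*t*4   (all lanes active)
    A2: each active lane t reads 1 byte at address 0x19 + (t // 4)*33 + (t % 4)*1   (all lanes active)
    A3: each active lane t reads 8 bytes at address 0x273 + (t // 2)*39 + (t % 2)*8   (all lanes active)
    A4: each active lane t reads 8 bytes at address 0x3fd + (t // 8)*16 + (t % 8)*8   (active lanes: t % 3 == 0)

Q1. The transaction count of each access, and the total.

A1: 3 transactions
A2: 2 transactions
A3: 5 transactions
A4: 3 transactions

Answer: 3,2,5,3; total 13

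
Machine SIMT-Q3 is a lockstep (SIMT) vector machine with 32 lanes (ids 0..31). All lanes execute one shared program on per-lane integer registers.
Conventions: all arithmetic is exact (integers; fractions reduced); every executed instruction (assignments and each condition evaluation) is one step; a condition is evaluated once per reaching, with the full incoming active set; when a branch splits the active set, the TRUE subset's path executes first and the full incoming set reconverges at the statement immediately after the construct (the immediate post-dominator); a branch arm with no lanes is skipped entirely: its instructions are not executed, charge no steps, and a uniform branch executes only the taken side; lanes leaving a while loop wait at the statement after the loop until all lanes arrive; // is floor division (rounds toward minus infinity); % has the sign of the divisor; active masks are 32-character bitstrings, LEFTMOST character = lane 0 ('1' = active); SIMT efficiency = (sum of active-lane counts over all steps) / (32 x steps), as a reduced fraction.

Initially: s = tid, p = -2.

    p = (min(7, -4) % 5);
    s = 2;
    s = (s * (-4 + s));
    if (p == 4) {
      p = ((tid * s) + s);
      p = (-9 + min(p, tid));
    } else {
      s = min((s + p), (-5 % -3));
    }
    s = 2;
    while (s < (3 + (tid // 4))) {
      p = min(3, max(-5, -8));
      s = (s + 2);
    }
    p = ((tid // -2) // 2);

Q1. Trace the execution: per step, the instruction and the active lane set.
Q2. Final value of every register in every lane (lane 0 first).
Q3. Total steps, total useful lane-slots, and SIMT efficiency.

step 0: p <- (min(7, -4) % 5)        11111111111111111111111111111111
step 1: s <- 2                       11111111111111111111111111111111
step 2: s <- (s * (-4 + s))          11111111111111111111111111111111
step 3: eval (p == 4)                11111111111111111111111111111111
step 4: s <- min((s + p), (-5 % -3)) 11111111111111111111111111111111
step 5: s <- 2                       11111111111111111111111111111111
step 6: eval (s < (3 + (tid // 4)))  11111111111111111111111111111111
step 7: p <- min(3, max(-5, -8))     11111111111111111111111111111111
step 8: s <- (s + 2)                 11111111111111111111111111111111
step 9: eval (s < (3 + (tid // 4)))  11111111111111111111111111111111
step 10: p <- min(3, max(-5, -8))     00000000111111111111111111111111
step 11: s <- (s + 2)                 00000000111111111111111111111111
step 12: eval (s < (3 + (tid // 4)))  00000000111111111111111111111111
step 13: p <- min(3, max(-5, -8))     00000000000000001111111111111111
step 14: s <- (s + 2)                 00000000000000001111111111111111
step 15: eval (s < (3 + (tid // 4)))  00000000000000001111111111111111
step 16: p <- min(3, max(-5, -8))     00000000000000000000000011111111
step 17: s <- (s + 2)                 00000000000000000000000011111111
step 18: eval (s < (3 + (tid // 4)))  00000000000000000000000011111111
step 19: p <- ((tid // -2) // 2)      11111111111111111111111111111111

Answer: 20 steps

s: 4,4,4,4,4,4,4,4,6,6,6,6,6,6,6,6,8,8,8,8,8,8,8,8,10,10,10,10,10,10,10,10
p: 0,-1,-1,-1,-1,-2,-2,-2,-2,-3,-3,-3,-3,-4,-4,-4,-4,-5,-5,-5,-5,-6,-6,-6,-6,-7,-7,-7,-7,-8,-8,-8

steps = 20; useful = 496; efficiency = 496/640 = 31/40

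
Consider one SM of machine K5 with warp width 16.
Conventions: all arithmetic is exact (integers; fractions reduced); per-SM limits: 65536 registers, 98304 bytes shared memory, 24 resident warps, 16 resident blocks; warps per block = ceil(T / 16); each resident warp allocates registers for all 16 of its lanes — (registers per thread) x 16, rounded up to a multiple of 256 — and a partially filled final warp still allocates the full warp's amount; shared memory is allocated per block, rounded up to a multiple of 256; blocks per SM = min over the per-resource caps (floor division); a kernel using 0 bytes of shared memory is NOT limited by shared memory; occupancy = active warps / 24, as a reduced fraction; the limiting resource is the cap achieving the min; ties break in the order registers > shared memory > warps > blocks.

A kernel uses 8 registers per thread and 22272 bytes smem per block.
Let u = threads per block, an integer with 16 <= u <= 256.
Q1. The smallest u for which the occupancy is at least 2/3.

Answer: u = 49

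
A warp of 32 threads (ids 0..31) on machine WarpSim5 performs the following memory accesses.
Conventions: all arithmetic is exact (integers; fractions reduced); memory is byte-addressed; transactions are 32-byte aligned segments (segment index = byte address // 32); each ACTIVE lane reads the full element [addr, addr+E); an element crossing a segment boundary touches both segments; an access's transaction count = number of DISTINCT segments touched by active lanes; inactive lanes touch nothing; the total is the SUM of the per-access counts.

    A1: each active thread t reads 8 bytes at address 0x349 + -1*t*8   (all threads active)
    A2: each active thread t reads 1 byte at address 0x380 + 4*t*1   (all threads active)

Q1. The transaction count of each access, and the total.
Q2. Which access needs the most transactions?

A1: 9 transactions
A2: 4 transactions

Answer: 9,4; total 13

Answer: A1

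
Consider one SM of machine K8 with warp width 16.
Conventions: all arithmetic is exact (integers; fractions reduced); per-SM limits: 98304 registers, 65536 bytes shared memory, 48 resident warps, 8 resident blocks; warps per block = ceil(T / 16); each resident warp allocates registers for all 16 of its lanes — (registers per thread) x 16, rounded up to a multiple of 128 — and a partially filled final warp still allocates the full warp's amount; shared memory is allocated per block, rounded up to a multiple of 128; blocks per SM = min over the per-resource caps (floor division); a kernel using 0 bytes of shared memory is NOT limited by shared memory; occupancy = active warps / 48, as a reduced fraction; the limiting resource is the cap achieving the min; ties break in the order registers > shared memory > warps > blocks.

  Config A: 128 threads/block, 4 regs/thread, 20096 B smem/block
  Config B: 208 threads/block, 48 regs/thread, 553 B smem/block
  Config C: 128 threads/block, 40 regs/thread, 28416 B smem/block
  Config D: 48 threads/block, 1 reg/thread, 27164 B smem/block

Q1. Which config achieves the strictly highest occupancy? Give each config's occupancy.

occupancies: A 1/2, B 13/16, C 1/3, D 1/8

Answer: B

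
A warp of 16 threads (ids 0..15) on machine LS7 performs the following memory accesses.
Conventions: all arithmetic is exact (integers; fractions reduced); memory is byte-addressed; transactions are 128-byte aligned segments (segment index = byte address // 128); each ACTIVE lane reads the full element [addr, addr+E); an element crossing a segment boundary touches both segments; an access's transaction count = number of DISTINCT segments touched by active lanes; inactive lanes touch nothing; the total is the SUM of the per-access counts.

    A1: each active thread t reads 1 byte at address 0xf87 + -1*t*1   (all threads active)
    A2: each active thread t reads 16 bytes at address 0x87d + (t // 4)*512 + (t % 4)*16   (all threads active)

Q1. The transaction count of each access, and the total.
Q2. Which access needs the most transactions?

A1: 2 transactions
A2: 8 transactions

Answer: 2,8; total 10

Answer: A2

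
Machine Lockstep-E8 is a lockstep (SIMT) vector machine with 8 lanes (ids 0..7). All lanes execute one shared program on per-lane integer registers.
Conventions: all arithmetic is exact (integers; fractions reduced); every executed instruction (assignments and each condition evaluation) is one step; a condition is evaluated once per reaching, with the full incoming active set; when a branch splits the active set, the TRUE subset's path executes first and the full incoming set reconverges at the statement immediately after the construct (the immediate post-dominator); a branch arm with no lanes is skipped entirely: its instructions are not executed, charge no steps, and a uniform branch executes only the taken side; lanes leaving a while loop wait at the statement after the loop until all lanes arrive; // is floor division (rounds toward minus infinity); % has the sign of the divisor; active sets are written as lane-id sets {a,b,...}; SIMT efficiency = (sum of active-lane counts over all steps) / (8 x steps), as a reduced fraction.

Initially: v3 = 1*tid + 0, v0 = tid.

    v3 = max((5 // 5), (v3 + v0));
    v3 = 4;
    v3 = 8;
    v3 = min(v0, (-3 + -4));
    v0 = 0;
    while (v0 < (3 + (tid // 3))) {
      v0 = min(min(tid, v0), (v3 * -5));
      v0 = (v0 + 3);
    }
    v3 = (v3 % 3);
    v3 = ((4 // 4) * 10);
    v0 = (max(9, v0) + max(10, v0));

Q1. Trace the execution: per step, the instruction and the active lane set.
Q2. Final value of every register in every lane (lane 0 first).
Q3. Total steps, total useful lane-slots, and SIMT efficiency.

step 0: v3 <- max((5 // 5), (v3 + v0)) {0,1,2,3,4,5,6,7}
step 1: v3 <- 4                      {0,1,2,3,4,5,6,7}
step 2: v3 <- 8                      {0,1,2,3,4,5,6,7}
step 3: v3 <- min(v0, (-3 + -4))     {0,1,2,3,4,5,6,7}
step 4: v0 <- 0                      {0,1,2,3,4,5,6,7}
step 5: eval (v0 < (3 + (tid // 3))) {0,1,2,3,4,5,6,7}
step 6: v0 <- min(min(tid, v0), (v3 * -5)) {0,1,2,3,4,5,6,7}
step 7: v0 <- (v0 + 3)               {0,1,2,3,4,5,6,7}
step 8: eval (v0 < (3 + (tid // 3))) {0,1,2,3,4,5,6,7}
step 9: v0 <- min(min(tid, v0), (v3 * -5)) {3,4,5,6,7}
step 10: v0 <- (v0 + 3)               {3,4,5,6,7}
step 11: eval (v0 < (3 + (tid // 3))) {3,4,5,6,7}
step 12: v3 <- (v3 % 3)               {0,1,2,3,4,5,6,7}
step 13: v3 <- ((4 // 4) * 10)        {0,1,2,3,4,5,6,7}
step 14: v0 <- (max(9, v0) + max(10, v0)) {0,1,2,3,4,5,6,7}

Answer: 15 steps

v3: 10,10,10,10,10,10,10,10
v0: 19,19,19,19,19,19,19,19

steps = 15; useful = 111; efficiency = 111/120 = 37/40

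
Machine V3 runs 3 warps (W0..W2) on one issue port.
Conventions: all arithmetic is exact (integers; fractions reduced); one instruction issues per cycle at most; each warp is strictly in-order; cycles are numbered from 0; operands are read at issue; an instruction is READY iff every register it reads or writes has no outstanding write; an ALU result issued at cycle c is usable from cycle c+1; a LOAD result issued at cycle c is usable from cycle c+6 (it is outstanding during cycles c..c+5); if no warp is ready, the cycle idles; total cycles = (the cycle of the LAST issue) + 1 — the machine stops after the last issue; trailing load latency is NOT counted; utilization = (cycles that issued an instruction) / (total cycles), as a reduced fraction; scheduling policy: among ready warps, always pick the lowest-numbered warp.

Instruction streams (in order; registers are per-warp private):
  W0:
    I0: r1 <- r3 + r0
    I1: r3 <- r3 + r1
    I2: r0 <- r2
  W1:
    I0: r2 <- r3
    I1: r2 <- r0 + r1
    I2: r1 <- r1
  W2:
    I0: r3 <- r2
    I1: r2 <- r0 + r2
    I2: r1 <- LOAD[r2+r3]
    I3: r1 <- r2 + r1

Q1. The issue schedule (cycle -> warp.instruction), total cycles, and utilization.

cycle 0: W0.I0
cycle 1: W0.I1
cycle 2: W0.I2
cycle 3: W1.I0
cycle 4: W1.I1
cycle 5: W1.I2
cycle 6: W2.I0
cycle 7: W2.I1
cycle 8: W2.I2
cycle 9: idle
cycle 10: idle
cycle 11: idle
cycle 12: idle
cycle 13: idle
cycle 14: W2.I3

Answer: 15 cycles, utilization 2/3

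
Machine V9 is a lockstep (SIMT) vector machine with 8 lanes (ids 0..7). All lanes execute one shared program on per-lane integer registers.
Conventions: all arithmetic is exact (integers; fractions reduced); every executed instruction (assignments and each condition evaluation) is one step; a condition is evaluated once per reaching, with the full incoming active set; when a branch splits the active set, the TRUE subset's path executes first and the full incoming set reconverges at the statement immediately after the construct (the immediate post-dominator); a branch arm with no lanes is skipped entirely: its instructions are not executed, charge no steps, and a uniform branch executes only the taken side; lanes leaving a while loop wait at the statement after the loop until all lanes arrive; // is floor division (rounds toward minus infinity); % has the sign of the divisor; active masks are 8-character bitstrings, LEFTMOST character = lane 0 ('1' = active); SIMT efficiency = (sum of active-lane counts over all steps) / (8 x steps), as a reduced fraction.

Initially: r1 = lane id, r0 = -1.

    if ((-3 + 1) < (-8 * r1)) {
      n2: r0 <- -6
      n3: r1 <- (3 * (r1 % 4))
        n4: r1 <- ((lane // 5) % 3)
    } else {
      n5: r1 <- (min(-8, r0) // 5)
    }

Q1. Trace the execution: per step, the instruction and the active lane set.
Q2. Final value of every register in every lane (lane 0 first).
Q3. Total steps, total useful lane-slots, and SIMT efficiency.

step 0: eval ((-3 + 1) < (-8 * r1))  11111111
step 1: r0 <- -6                     10000000
step 2: r1 <- (3 * (r1 % 4))         10000000
step 3: r1 <- ((lane // 5) % 3)      10000000
step 4: r1 <- (min(-8, r0) // 5)     01111111

Answer: 5 steps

r1: 0,-2,-2,-2,-2,-2,-2,-2
r0: -6,-1,-1,-1,-1,-1,-1,-1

steps = 5; useful = 18; efficiency = 18/40 = 9/20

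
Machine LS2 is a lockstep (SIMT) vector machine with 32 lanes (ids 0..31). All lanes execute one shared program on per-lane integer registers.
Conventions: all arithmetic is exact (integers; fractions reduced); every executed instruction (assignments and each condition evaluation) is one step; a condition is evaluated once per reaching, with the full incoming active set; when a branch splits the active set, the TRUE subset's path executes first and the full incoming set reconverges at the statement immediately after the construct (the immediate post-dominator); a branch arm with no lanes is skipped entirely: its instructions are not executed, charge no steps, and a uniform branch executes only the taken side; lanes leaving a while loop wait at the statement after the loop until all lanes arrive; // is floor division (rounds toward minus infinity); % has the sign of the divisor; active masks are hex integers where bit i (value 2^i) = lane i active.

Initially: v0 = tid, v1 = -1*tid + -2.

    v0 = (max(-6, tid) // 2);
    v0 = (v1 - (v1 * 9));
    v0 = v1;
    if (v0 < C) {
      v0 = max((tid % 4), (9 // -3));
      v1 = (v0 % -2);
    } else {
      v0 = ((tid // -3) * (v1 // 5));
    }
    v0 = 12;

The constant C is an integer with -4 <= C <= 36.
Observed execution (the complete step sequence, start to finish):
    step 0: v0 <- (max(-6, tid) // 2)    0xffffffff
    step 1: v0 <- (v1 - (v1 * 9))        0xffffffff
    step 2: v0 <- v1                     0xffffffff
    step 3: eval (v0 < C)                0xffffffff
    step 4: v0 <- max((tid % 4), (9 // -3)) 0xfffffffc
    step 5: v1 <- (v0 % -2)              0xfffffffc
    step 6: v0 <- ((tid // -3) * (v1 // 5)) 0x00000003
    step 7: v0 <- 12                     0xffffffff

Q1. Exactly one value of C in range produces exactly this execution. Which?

Answer: C = -3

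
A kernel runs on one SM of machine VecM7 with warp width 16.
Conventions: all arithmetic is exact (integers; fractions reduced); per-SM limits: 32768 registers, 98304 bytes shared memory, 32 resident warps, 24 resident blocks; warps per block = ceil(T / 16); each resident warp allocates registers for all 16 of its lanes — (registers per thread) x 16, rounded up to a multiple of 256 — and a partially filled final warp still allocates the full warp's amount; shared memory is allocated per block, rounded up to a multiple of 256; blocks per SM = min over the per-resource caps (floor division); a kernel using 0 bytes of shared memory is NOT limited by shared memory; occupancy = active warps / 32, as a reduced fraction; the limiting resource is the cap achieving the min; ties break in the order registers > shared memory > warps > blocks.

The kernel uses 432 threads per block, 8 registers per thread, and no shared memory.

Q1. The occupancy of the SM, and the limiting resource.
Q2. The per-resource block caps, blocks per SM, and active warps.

Answer: occupancy 27/32, limited by warps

registers: 4 blocks
shared memory: no limit (kernel uses none)
warps: 1 block
blocks: 24 blocks

Answer: 1 block, 27 active warps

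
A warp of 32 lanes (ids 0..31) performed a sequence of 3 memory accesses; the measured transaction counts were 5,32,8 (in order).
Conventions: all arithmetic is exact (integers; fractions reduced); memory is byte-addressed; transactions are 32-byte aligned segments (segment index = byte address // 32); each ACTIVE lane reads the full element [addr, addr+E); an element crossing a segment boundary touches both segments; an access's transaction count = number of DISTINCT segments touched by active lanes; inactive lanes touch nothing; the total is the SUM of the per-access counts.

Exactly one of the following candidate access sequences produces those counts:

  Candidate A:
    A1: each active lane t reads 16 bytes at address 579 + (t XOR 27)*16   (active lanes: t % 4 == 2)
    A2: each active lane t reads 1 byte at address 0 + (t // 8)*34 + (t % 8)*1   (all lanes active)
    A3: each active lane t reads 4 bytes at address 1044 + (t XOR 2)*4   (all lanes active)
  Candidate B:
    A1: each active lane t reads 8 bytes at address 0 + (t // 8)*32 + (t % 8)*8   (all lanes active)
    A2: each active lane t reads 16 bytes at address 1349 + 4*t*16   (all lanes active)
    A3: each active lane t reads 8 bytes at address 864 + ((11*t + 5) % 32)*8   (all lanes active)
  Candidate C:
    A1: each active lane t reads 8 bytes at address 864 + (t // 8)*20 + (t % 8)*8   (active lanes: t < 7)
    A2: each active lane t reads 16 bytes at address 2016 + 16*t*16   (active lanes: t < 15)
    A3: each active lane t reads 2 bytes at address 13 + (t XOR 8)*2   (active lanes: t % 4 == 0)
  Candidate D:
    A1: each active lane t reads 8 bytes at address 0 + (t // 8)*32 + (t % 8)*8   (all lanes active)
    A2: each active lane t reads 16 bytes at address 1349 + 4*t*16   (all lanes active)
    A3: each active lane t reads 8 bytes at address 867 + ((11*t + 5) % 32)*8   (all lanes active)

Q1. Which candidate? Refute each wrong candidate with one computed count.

A: A1 gives 16 transactions, not 5
C: A1 gives 2 transactions, not 5
D: A3 gives 9 transactions, not 8
B: all counts match (5,32,8)

Answer: B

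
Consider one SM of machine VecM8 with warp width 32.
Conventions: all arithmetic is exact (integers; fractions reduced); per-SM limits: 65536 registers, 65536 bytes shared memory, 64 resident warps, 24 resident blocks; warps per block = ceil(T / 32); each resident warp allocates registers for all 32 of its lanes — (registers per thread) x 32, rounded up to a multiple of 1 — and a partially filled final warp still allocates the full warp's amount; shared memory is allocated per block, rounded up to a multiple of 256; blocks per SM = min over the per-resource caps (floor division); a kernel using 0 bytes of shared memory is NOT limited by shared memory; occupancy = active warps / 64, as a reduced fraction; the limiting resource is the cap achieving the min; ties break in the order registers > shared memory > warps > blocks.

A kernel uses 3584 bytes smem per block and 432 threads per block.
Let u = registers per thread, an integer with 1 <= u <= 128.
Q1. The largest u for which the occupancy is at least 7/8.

Answer: u = 36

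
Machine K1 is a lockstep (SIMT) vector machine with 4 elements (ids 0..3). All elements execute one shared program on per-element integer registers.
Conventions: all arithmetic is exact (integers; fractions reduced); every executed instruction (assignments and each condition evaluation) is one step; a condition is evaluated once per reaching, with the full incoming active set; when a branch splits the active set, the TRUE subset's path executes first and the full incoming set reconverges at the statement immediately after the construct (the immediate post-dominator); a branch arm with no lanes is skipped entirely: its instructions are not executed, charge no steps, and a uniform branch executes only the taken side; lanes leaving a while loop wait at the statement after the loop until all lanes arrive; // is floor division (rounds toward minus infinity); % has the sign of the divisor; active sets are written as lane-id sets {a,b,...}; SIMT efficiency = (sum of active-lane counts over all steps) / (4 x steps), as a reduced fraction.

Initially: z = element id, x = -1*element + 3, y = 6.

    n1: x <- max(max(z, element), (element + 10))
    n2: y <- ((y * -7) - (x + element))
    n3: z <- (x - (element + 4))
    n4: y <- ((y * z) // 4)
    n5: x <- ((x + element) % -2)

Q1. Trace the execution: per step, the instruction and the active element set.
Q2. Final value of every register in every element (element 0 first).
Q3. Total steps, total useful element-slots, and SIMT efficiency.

step 0: x <- max(max(z, element), (element + 10)) {0,1,2,3}
step 1: y <- ((y * -7) - (x + element)) {0,1,2,3}
step 2: z <- (x - (element + 4))     {0,1,2,3}
step 3: y <- ((y * z) // 4)          {0,1,2,3}
step 4: x <- ((x + element) % -2)    {0,1,2,3}

Answer: 5 steps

z: 6,6,6,6
x: 0,0,0,0
y: -78,-81,-84,-87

steps = 5; useful = 20; efficiency = 20/20 = 1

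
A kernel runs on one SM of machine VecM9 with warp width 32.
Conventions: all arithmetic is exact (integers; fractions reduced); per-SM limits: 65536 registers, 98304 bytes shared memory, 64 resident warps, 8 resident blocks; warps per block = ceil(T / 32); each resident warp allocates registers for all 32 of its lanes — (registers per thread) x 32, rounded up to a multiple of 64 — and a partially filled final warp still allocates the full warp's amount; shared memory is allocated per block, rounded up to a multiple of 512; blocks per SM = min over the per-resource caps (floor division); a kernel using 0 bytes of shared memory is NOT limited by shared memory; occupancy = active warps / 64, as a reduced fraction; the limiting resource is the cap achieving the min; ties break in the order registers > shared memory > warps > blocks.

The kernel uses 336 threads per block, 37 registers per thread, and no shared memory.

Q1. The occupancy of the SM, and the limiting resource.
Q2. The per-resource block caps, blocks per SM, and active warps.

Answer: occupancy 11/16, limited by registers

registers: 4 blocks
shared memory: no limit (kernel uses none)
warps: 5 blocks
blocks: 8 blocks

Answer: 4 blocks, 44 active warps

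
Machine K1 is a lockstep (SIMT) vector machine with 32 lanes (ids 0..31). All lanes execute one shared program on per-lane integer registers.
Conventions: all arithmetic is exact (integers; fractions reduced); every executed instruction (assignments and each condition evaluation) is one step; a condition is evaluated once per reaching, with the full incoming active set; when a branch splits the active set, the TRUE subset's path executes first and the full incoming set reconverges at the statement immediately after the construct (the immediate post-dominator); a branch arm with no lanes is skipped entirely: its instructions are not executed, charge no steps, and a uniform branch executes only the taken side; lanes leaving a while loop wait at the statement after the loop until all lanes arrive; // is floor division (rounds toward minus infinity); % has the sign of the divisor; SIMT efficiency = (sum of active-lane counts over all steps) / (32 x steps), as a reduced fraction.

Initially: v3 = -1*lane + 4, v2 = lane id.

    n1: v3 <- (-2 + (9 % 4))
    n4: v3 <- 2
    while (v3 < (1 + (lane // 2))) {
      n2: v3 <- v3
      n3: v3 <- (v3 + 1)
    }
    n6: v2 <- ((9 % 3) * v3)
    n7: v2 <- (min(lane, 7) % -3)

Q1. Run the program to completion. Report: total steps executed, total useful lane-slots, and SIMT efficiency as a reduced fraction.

Answer: 47 steps, 790 useful, 395/752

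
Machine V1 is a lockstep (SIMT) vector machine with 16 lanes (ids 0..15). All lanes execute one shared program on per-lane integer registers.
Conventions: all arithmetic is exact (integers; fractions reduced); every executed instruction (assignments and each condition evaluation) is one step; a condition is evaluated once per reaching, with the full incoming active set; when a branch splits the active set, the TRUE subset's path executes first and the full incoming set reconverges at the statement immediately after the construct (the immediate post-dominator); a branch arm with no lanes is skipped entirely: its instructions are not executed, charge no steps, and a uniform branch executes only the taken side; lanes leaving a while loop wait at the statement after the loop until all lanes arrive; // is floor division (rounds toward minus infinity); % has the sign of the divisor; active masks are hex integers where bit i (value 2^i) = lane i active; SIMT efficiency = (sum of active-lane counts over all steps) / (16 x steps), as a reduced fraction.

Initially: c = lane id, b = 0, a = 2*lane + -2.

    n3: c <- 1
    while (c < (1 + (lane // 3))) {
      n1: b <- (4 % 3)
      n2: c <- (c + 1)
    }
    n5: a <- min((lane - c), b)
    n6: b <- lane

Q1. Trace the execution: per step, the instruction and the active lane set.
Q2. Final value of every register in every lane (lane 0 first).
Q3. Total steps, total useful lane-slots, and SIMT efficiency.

step 0: c <- 1                       0xffff
step 1: eval (c < (1 + (lane // 3))) 0xffff
step 2: b <- (4 % 3)                 0xfff8
step 3: c <- (c + 1)                 0xfff8
step 4: eval (c < (1 + (lane // 3))) 0xfff8
step 5: b <- (4 % 3)                 0xffc0
step 6: c <- (c + 1)                 0xffc0
step 7: eval (c < (1 + (lane // 3))) 0xffc0
step 8: b <- (4 % 3)                 0xfe00
step 9: c <- (c + 1)                 0xfe00
step 10: eval (c < (1 + (lane // 3))) 0xfe00
step 11: b <- (4 % 3)                 0xf000
step 12: c <- (c + 1)                 0xf000
step 13: eval (c < (1 + (lane // 3))) 0xf000
step 14: b <- (4 % 3)                 0x8000
step 15: c <- (c + 1)                 0x8000
step 16: eval (c < (1 + (lane // 3))) 0x8000
step 17: a <- min((lane - c), b)      0xffff
step 18: b <- lane                    0xffff

Answer: 19 steps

c: 1,1,1,2,2,2,3,3,3,4,4,4,5,5,5,6
b: 0,1,2,3,4,5,6,7,8,9,10,11,12,13,14,15
a: -1,0,0,1,1,1,1,1,1,1,1,1,1,1,1,1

steps = 19; useful = 169; efficiency = 169/304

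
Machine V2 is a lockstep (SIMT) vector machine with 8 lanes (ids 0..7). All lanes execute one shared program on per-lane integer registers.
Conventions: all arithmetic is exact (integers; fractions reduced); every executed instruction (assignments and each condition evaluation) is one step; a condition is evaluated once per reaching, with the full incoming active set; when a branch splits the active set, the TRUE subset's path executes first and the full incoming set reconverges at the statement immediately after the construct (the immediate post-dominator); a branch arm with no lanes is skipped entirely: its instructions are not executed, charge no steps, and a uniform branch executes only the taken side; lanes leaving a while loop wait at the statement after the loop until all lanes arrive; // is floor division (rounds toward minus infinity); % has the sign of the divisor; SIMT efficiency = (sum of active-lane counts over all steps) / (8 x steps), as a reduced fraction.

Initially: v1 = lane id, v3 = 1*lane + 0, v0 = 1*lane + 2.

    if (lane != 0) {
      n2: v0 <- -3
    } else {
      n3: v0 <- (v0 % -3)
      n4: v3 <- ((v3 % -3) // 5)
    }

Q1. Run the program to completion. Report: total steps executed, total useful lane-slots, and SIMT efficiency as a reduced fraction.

Answer: 4 steps, 17 useful, 17/32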